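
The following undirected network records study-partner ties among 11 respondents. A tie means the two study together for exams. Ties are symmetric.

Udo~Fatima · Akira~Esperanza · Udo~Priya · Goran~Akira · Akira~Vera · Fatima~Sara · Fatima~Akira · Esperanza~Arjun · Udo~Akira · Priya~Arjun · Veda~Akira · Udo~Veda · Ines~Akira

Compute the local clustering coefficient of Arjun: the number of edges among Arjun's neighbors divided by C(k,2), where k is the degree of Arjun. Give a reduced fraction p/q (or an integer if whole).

Arjun's neighbors: Esperanza and Priya (k = 2).
Possible neighbor pairs: C(2,2) = 1. Edges among them: none → e = 0.
Clustering(Arjun) = 0/1.

0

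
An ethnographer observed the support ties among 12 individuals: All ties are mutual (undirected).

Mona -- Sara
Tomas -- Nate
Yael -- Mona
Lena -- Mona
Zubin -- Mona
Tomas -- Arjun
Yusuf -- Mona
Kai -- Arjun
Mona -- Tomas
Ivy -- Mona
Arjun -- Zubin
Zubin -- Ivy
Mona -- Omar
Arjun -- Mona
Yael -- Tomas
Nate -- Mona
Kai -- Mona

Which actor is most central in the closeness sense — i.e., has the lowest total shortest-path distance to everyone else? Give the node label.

Farness (sum of distances to all others) for each node — Arjun:18, Ivy:20, Kai:20, Lena:21, Mona:11, Nate:20, Omar:21, Sara:21, Tomas:18, Yael:20, Yusuf:21, Zubin:19.
The smallest farness is 11, for Mona, so Mona has the highest closeness.

Mona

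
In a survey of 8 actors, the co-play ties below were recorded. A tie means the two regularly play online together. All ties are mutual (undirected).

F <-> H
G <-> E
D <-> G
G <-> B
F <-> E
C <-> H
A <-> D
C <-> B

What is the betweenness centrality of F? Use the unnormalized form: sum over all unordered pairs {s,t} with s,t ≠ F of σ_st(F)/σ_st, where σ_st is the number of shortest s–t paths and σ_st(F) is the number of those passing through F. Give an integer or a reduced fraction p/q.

3

Pairs whose geodesics pass through F — C–E: 1/2; A–H: 1/2; E–H: 1; D–H: 1/2; H–G: 1/2.
All other pairs contribute 0.
Summing the contributions gives betweenness(F) = 3.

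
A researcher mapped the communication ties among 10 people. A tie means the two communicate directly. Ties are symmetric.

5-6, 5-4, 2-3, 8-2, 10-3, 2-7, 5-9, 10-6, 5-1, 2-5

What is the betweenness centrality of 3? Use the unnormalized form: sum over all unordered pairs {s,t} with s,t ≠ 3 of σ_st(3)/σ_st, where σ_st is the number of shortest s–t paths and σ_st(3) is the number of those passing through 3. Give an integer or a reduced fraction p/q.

3

Pairs whose geodesics pass through 3 — 7–10: 1; 8–10: 1; 2–10: 1.
All other pairs contribute 0.
Summing the contributions gives betweenness(3) = 3.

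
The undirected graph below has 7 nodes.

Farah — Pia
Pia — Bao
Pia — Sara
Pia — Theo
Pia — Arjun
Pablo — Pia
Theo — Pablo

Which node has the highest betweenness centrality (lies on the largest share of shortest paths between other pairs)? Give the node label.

Unnormalized betweenness of each node: Arjun:0, Bao:0, Farah:0, Pablo:0, Pia:14, Sara:0, Theo:0.
Pia has the largest value, 14, making it the main broker — the node through which the most shortest paths run.

Pia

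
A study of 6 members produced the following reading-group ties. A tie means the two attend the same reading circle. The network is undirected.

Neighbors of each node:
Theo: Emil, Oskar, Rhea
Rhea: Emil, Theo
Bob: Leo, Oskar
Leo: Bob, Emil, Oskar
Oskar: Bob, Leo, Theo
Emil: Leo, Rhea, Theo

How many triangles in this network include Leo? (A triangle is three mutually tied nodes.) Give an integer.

1

Leo's neighbors: Bob, Emil, and Oskar.
Neighbor pairs that are themselves tied: Leo–Bob–Oskar. Each forms one triangle with Leo, for 1 in total.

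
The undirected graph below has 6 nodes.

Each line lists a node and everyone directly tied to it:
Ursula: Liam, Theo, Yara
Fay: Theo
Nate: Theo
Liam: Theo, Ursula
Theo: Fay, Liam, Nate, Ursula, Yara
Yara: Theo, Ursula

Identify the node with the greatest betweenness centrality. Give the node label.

Unnormalized betweenness of each node: Fay:0, Liam:0, Nate:0, Theo:15/2, Ursula:1/2, Yara:0.
Theo has the largest value, 15/2, making it the main broker — the node through which the most shortest paths run.

Theo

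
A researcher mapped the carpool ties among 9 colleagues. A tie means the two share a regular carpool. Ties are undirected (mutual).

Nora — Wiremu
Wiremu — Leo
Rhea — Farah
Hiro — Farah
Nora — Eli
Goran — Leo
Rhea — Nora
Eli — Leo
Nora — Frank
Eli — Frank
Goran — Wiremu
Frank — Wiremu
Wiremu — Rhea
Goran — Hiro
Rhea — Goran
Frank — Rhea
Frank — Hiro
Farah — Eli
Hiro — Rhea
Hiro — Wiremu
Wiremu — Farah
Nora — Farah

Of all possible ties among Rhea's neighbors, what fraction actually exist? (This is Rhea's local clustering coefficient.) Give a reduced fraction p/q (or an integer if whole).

2/3

Rhea's neighbors: Farah, Frank, Goran, Hiro, Nora, and Wiremu (k = 6).
Possible neighbor pairs: C(6,2) = 15. Edges among them: Farah–Hiro, Farah–Nora, Farah–Wiremu, Frank–Hiro, Frank–Nora, Frank–Wiremu, Goran–Hiro, Goran–Wiremu, Hiro–Wiremu, Nora–Wiremu → e = 10.
Clustering(Rhea) = 10/15 = 2/3.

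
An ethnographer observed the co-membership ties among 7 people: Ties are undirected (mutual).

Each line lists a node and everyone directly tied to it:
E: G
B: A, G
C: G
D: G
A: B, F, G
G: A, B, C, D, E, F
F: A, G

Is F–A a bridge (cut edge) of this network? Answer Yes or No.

No

Even without that edge, F still reaches A via F – G – A, so the network stays connected. Not a bridge.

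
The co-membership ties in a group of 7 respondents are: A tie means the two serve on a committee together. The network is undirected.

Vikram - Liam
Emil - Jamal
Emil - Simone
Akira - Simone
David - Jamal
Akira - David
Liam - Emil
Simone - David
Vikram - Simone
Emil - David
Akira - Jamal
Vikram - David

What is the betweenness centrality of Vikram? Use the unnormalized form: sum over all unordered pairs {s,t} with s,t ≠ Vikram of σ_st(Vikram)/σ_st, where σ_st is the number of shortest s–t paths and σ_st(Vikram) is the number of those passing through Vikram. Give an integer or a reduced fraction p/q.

Pairs whose geodesics pass through Vikram — Akira–Liam: 2/5; Simone–Liam: 1/2; Liam–David: 1/2.
All other pairs contribute 0.
Summing the contributions gives betweenness(Vikram) = 7/5.

7/5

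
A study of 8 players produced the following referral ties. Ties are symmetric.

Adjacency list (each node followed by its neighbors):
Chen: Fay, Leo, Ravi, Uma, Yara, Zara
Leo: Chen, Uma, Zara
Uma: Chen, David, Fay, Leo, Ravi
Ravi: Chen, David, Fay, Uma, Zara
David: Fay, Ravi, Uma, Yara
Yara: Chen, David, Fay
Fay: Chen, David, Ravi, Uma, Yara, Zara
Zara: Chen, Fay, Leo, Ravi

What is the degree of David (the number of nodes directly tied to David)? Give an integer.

4

David is directly tied to Fay, Ravi, Uma, and Yara. That is 4 neighbors, so the degree of David is 4.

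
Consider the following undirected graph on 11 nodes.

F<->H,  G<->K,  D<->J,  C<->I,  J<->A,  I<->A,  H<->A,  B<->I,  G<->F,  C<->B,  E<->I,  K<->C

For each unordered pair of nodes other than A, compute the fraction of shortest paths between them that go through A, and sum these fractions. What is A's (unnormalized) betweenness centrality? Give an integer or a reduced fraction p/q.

45/2

Pairs whose geodesics pass through A — J–K: 1; J–H: 1; J–F: 1; J–I: 1; J–G: 1; J–B: 1; J–C: 1; J–E: 1; K–D: 1; H–D: 1; H–I: 1; H–B: 1; H–C: 1; H–E: 1 … (+9 more pairs).
All other pairs contribute 0.
Summing the contributions gives betweenness(A) = 45/2.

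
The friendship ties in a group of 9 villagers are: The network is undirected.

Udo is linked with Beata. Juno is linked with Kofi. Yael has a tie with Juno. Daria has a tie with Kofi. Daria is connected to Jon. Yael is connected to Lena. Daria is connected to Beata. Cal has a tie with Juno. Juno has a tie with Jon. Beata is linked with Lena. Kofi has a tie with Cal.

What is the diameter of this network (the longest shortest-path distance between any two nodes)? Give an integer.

Eccentricity of each node (its greatest distance to any other): Beata:3, Cal:4, Daria:3, Jon:3, Juno:4, Kofi:3, Lena:3, Udo:4, Yael:3.
The maximum eccentricity is 4, realized for instance by the pair Udo–Cal via Udo – Beata – Daria – Kofi – Cal. So the diameter is 4.

4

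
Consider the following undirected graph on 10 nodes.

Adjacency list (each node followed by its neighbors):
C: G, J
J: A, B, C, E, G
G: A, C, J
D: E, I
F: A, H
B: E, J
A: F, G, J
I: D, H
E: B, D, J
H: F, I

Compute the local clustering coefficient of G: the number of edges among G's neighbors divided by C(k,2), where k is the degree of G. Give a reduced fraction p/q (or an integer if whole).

G's neighbors: A, C, and J (k = 3).
Possible neighbor pairs: C(3,2) = 3. Edges among them: A–J, C–J → e = 2.
Clustering(G) = 2/3.

2/3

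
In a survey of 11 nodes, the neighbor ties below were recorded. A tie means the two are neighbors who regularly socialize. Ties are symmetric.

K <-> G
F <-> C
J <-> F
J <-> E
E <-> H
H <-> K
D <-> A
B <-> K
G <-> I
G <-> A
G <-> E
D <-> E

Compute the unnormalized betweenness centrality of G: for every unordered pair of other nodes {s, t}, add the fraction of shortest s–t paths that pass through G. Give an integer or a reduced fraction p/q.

19

Pairs whose geodesics pass through G — D–I: 2/2; D–B: 2/3; D–K: 2/3; F–I: 1; F–B: 1/2; F–K: 1/2; F–A: 1/2; I–E: 1; I–J: 1; I–B: 1; I–H: 2/2; I–C: 1; I–K: 1; I–A: 1 … (+12 more pairs).
All other pairs contribute 0.
Summing the contributions gives betweenness(G) = 19.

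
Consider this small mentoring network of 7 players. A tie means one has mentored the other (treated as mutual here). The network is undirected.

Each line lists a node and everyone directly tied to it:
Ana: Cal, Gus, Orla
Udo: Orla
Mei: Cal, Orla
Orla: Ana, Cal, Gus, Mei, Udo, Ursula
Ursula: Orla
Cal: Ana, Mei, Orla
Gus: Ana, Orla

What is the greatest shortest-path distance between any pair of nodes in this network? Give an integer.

Eccentricity of each node (its greatest distance to any other): Ana:2, Cal:2, Gus:2, Mei:2, Orla:1, Udo:2, Ursula:2.
The maximum eccentricity is 2, realized for instance by the pair Ursula–Gus via Ursula – Orla – Gus. So the diameter is 2.

2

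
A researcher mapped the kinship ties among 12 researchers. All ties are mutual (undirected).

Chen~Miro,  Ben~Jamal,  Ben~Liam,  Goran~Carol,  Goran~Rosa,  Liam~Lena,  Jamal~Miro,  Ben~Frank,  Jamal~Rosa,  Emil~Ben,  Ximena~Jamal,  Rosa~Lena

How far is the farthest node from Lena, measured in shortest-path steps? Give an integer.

Distances from Lena: Ben:2, Carol:3, Chen:4, Emil:3, Frank:3, Goran:2, Jamal:2, Liam:1, Miro:3, Rosa:1, Ximena:3.
The largest is 4 (to Chen), so the eccentricity of Lena is 4.

4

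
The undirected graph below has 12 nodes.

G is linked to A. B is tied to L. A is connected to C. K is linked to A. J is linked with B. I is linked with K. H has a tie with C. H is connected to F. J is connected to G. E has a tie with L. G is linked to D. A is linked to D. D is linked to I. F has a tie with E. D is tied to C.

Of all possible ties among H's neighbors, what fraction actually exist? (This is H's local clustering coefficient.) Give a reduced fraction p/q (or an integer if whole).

H's neighbors: C and F (k = 2).
Possible neighbor pairs: C(2,2) = 1. Edges among them: none → e = 0.
Clustering(H) = 0/1.

0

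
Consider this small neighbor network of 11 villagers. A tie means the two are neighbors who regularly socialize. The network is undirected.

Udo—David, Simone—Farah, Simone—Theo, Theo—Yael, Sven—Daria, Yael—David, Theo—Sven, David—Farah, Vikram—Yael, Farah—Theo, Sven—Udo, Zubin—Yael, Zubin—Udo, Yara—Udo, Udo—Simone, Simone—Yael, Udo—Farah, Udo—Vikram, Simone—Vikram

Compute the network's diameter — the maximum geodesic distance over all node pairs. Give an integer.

3

Eccentricity of each node (its greatest distance to any other): Daria:3, David:3, Farah:3, Simone:3, Sven:2, Theo:3, Udo:2, Vikram:3, Yael:3, Yara:3, Zubin:3.
The maximum eccentricity is 3, realized for instance by the pair Zubin–Daria via Zubin – Udo – Sven – Daria. So the diameter is 3.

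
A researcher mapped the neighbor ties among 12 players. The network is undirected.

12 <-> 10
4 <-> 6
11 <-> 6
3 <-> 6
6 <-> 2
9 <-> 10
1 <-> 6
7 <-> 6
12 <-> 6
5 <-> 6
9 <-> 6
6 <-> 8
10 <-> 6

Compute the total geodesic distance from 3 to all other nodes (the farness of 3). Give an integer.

Distances from 3: 1:2, 2:2, 4:2, 5:2, 6:1, 7:2, 8:2, 9:2, 10:2, 11:2, 12:2.
Sum = 2 + 2 + 2 + 2 + 1 + 2 + 2 + 2 + 2 + 2 + 2 = 21.

21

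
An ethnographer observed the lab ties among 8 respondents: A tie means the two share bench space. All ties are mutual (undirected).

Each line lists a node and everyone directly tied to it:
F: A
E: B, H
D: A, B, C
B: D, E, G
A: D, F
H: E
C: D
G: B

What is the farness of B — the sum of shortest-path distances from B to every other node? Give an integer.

Distances from B: A:2, C:2, D:1, E:1, F:3, G:1, H:2.
Sum = 2 + 2 + 1 + 1 + 3 + 1 + 2 = 12.

12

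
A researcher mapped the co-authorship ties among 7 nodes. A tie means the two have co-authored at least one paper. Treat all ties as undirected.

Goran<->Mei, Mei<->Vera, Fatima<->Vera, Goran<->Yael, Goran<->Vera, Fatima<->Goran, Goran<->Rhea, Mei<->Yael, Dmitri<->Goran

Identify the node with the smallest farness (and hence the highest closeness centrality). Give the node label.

Farness (sum of distances to all others) for each node — Dmitri:11, Fatima:10, Goran:6, Mei:9, Rhea:11, Vera:9, Yael:10.
The smallest farness is 6, for Goran, so Goran has the highest closeness.

Goran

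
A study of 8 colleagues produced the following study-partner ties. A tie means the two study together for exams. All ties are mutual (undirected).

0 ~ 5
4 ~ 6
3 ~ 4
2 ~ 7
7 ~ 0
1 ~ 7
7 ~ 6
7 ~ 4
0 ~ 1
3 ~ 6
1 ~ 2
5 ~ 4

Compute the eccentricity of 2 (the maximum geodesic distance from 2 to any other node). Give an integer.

3

Distances from 2: 0:2, 1:1, 3:3, 4:2, 5:3, 6:2, 7:1.
The largest is 3 (to 5 and 3), so the eccentricity of 2 is 3.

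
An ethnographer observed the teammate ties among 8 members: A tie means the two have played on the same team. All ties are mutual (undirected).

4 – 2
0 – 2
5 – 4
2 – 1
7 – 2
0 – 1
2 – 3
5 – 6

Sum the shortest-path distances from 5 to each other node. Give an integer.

Distances from 5: 0:3, 1:3, 2:2, 3:3, 4:1, 6:1, 7:3.
Sum = 3 + 3 + 2 + 3 + 1 + 1 + 3 = 16.

16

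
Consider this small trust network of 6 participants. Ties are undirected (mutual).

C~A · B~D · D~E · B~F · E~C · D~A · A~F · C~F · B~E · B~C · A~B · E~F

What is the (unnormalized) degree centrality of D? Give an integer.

3

D is directly tied to A, B, and E. That is 3 neighbors, so the degree of D is 3.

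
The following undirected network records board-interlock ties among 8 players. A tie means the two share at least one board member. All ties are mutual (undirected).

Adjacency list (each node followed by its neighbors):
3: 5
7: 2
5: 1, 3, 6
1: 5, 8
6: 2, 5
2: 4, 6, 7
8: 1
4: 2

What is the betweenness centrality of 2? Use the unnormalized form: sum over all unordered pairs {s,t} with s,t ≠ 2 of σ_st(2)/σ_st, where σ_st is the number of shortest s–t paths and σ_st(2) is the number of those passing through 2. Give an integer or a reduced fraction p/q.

Pairs whose geodesics pass through 2 — 8–7: 1; 8–4: 1; 1–7: 1; 1–4: 1; 5–7: 1; 5–4: 1; 3–7: 1; 3–4: 1; 7–6: 1; 7–4: 1; 6–4: 1.
All other pairs contribute 0.
Summing the contributions gives betweenness(2) = 11.

11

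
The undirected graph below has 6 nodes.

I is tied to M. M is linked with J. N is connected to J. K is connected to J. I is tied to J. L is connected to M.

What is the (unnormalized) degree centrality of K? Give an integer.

K is directly tied to J. That is 1 neighbor, so the degree of K is 1.

1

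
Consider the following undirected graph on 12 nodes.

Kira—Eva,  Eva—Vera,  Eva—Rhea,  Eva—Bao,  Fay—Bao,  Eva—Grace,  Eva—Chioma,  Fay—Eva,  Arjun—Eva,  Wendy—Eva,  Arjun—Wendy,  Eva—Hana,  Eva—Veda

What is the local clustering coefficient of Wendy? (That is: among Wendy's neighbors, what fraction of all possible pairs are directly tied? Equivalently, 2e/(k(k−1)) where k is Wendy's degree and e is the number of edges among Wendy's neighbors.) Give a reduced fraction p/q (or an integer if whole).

1

Wendy's neighbors: Arjun and Eva (k = 2).
Possible neighbor pairs: C(2,2) = 1. Edges among them: Arjun–Eva → e = 1.
Clustering(Wendy) = 1/1.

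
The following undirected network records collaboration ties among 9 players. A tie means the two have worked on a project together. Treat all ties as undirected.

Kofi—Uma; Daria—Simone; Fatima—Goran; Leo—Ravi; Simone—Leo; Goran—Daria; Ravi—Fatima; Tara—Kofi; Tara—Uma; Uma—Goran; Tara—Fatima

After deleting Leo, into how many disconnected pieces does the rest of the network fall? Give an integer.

Leo's neighbors (Ravi and Simone) remain reachable from one another through other ties, so the rest of the network stays in one piece.

1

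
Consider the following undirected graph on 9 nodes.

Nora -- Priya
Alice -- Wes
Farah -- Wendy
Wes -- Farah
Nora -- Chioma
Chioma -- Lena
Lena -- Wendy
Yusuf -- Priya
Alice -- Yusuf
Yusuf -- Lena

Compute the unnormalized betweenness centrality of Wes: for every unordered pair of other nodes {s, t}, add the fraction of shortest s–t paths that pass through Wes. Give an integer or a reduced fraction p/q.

Pairs whose geodesics pass through Wes — Priya–Farah: 1/2; Yusuf–Farah: 1/2; Alice–Farah: 1; Alice–Wendy: 1/2.
All other pairs contribute 0.
Summing the contributions gives betweenness(Wes) = 5/2.

5/2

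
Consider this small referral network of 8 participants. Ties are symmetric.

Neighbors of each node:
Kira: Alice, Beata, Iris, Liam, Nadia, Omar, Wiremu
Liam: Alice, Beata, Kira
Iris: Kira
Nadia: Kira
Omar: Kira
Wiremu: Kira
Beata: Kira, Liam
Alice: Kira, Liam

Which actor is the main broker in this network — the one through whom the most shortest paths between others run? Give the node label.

Unnormalized betweenness of each node: Alice:0, Beata:0, Iris:0, Kira:37/2, Liam:1/2, Nadia:0, Omar:0, Wiremu:0.
Kira has the largest value, 37/2, making it the main broker — the node through which the most shortest paths run.

Kira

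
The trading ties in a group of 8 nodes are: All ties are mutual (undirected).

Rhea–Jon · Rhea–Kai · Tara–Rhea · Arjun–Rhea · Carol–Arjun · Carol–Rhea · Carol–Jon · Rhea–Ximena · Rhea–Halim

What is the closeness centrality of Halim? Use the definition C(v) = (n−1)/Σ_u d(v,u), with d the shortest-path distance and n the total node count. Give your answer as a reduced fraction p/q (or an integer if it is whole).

7/13

Distances from Halim: Arjun:2, Carol:2, Jon:2, Kai:2, Rhea:1, Tara:2, Ximena:2. Sum = 13.
n = 8, so closeness = 7/13.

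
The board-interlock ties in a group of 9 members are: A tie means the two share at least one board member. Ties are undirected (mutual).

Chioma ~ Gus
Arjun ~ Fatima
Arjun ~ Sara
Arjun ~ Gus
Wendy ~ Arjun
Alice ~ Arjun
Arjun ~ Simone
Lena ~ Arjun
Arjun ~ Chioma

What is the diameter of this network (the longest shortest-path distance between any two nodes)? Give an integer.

Eccentricity of each node (its greatest distance to any other): Alice:2, Arjun:1, Chioma:2, Fatima:2, Gus:2, Lena:2, Sara:2, Simone:2, Wendy:2.
The maximum eccentricity is 2, realized for instance by the pair Chioma–Simone via Chioma – Arjun – Simone. So the diameter is 2.

2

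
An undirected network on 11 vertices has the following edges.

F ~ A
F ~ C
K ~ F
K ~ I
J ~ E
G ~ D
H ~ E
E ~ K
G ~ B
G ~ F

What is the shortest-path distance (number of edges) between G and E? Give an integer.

3

One shortest route is G – F – K – E, which uses 3 edges, and at distance 2 from G we only reach {A, C, K}, which does not include E. So d(G,E) = 3.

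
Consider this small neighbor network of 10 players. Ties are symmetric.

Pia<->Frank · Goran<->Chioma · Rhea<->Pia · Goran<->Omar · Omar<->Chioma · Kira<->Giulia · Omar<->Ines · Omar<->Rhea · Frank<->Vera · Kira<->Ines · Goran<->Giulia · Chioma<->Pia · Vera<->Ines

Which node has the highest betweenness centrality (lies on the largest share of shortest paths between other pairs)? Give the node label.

Unnormalized betweenness of each node: Chioma:31/6, Frank:31/12, Giulia:7/4, Goran:21/4, Ines:121/12, Kira:5/2, Omar:61/6, Pia:17/3, Rhea:17/12, Vera:41/12.
Omar has the largest value, 61/6, making it the main broker — the node through which the most shortest paths run.

Omar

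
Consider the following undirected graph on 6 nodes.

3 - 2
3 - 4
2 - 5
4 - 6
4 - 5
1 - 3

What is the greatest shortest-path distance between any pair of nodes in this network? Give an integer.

3

Eccentricity of each node (its greatest distance to any other): 1:3, 2:3, 3:2, 4:2, 5:3, 6:3.
The maximum eccentricity is 3, realized for instance by the pair 1–5 via 1 – 3 – 2 – 5. So the diameter is 3.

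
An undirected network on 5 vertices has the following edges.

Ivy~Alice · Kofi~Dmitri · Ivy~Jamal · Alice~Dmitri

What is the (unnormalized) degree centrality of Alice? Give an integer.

2

Alice is directly tied to Dmitri and Ivy. That is 2 neighbors, so the degree of Alice is 2.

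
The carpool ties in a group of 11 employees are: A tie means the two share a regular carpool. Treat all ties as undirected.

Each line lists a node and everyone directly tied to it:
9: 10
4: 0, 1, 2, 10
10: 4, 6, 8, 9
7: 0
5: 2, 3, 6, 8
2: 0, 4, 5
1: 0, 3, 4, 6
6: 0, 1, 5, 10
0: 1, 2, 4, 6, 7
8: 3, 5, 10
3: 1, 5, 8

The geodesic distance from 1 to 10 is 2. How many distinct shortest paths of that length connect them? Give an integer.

2

The shortest distance is 2. The length-2 paths are: 1–6–10; 1–4–10.
That gives 2 distinct shortest paths.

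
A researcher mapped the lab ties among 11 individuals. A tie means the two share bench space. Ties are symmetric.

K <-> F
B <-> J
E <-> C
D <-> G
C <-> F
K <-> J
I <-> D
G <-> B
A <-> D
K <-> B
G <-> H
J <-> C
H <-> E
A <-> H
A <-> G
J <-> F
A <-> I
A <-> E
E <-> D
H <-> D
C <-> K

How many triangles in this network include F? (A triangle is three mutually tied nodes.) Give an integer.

3

F's neighbors: C, J, and K.
Neighbor pairs that are themselves tied: F–C–J; F–C–K; F–J–K. Each forms one triangle with F, for 3 in total.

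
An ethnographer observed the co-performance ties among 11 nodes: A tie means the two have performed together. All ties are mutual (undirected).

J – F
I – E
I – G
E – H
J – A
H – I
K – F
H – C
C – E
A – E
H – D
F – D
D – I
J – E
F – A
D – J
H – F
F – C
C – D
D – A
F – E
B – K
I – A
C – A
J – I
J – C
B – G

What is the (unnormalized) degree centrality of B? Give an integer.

2

B is directly tied to G and K. That is 2 neighbors, so the degree of B is 2.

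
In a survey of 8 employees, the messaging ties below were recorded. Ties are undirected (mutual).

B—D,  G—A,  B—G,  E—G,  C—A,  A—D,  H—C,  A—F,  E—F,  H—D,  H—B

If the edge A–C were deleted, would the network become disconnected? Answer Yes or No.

No

Even without that edge, A still reaches C via A – D – H – C, so the network stays connected. Not a bridge.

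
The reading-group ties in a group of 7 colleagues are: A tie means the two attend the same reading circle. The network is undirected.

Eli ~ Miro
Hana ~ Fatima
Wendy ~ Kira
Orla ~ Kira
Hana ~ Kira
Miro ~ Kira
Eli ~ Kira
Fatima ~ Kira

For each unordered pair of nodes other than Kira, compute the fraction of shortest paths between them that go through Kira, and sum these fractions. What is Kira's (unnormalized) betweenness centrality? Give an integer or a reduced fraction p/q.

13

Pairs whose geodesics pass through Kira — Hana–Orla: 1; Hana–Miro: 1; Hana–Wendy: 1; Hana–Eli: 1; Orla–Miro: 1; Orla–Wendy: 1; Orla–Eli: 1; Orla–Fatima: 1; Miro–Wendy: 1; Miro–Fatima: 1; Wendy–Eli: 1; Wendy–Fatima: 1; Eli–Fatima: 1.
All other pairs contribute 0.
Summing the contributions gives betweenness(Kira) = 13.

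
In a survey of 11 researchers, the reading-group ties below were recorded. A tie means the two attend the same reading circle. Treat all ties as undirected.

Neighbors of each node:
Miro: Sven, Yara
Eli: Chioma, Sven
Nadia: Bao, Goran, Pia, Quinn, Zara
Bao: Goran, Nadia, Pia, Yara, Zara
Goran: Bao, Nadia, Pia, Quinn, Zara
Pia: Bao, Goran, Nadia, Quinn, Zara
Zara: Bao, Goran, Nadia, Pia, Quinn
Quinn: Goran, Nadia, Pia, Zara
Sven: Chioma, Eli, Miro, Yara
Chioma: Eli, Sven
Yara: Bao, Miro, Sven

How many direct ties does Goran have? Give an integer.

5

Goran is directly tied to Bao, Nadia, Pia, Quinn, and Zara. That is 5 neighbors, so the degree of Goran is 5.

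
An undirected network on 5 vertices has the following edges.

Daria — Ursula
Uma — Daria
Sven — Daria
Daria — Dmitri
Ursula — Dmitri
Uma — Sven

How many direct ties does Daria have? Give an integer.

Daria is directly tied to Dmitri, Sven, Uma, and Ursula. That is 4 neighbors, so the degree of Daria is 4.

4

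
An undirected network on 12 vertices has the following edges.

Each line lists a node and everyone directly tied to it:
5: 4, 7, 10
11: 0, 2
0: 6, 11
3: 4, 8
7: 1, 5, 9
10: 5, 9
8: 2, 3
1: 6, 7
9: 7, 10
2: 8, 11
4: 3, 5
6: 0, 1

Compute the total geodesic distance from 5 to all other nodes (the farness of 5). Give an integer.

Distances from 5: 0:4, 1:2, 2:4, 3:2, 4:1, 6:3, 7:1, 8:3, 9:2, 10:1, 11:5.
Sum = 4 + 2 + 4 + 2 + 1 + 3 + 1 + 3 + 2 + 1 + 5 = 28.

28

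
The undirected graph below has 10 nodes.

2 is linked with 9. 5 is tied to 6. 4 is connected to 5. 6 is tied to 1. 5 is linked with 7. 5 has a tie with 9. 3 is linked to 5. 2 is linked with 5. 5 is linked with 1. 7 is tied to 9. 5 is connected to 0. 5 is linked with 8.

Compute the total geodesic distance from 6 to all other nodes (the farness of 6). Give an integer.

16

Distances from 6: 0:2, 1:1, 2:2, 3:2, 4:2, 5:1, 7:2, 8:2, 9:2.
Sum = 2 + 1 + 2 + 2 + 2 + 1 + 2 + 2 + 2 = 16.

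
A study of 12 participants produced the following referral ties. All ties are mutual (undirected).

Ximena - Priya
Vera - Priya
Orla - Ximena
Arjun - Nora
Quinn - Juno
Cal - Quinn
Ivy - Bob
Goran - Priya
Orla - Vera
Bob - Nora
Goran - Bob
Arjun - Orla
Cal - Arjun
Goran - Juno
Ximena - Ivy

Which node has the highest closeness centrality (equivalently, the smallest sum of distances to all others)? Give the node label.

Farness (sum of distances to all others) for each node — Arjun:23, Bob:23, Cal:28, Goran:22, Ivy:27, Juno:27, Nora:25, Orla:24, Priya:24, Quinn:30, Vera:27, Ximena:24.
The smallest farness is 22, for Goran, so Goran has the highest closeness.

Goran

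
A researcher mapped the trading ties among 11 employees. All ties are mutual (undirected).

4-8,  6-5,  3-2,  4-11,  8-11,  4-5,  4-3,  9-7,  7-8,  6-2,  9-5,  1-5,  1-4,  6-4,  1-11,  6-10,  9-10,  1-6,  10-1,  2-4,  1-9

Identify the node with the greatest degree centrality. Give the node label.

4

Degrees — 1:6, 2:3, 3:2, 4:7, 5:4, 6:5, 7:2, 8:3, 9:4, 10:3, 11:3.
The maximum is 7, attained only by 4.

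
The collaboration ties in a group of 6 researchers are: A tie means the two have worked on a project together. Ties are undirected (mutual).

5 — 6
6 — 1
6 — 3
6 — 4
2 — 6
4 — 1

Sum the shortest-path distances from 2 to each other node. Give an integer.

9

Distances from 2: 1:2, 3:2, 4:2, 5:2, 6:1.
Sum = 2 + 2 + 2 + 2 + 1 = 9.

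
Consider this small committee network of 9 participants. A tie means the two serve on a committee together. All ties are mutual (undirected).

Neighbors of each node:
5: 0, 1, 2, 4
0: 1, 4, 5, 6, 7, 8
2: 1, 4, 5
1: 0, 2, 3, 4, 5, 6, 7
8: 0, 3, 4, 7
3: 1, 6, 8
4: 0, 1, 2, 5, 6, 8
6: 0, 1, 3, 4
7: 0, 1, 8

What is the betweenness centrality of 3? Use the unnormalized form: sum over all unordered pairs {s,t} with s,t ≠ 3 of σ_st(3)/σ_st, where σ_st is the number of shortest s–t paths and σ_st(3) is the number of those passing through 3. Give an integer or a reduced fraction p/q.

7/12

Pairs whose geodesics pass through 3 — 8–1: 1/4; 8–6: 1/3.
All other pairs contribute 0.
Summing the contributions gives betweenness(3) = 7/12.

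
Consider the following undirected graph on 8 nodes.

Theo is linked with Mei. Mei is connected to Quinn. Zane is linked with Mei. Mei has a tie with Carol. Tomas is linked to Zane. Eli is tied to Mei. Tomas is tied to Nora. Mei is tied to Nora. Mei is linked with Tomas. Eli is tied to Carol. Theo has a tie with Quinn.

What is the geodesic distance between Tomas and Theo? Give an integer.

2

One shortest route is Tomas – Mei – Theo, which uses 2 edges, and Tomas and Theo are not directly tied, so nothing shorter exists. So d(Tomas,Theo) = 2.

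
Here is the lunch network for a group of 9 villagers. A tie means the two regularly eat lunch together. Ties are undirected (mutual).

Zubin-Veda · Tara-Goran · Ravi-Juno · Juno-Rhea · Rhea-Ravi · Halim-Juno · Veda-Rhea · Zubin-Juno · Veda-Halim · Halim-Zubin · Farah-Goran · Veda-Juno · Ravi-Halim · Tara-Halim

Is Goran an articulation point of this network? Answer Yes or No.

Yes

Removing Goran leaves {Halim, Juno, Ravi, Rhea, Tara, Veda, and Zubin} with no path to {Farah}, so the network splits into 2 components. Goran is a cut vertex.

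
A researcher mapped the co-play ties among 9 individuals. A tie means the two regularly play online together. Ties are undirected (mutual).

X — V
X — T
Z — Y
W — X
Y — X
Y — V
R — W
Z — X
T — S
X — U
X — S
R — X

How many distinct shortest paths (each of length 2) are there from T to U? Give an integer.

The shortest distance is 2, and the only length-2 path is T–X–U. So there is exactly 1 shortest path.

1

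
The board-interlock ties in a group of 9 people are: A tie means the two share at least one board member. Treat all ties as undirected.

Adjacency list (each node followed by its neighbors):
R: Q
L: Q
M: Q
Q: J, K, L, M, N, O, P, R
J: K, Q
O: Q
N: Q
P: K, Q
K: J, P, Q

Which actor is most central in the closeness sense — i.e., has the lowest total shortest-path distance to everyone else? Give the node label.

Q

Farness (sum of distances to all others) for each node — J:14, K:13, L:15, M:15, N:15, O:15, P:14, Q:8, R:15.
The smallest farness is 8, for Q, so Q has the highest closeness.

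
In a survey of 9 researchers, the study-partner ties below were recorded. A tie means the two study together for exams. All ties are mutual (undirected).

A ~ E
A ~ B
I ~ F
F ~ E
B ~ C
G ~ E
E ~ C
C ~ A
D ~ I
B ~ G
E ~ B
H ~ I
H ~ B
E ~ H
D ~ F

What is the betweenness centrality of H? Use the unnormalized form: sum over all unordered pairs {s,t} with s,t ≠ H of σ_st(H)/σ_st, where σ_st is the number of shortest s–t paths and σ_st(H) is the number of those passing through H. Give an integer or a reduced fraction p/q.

Pairs whose geodesics pass through H — A–I: 2/3; C–I: 2/3; E–I: 1/2; G–I: 2/3; B–I: 1; B–D: 1/2.
All other pairs contribute 0.
Summing the contributions gives betweenness(H) = 4.

4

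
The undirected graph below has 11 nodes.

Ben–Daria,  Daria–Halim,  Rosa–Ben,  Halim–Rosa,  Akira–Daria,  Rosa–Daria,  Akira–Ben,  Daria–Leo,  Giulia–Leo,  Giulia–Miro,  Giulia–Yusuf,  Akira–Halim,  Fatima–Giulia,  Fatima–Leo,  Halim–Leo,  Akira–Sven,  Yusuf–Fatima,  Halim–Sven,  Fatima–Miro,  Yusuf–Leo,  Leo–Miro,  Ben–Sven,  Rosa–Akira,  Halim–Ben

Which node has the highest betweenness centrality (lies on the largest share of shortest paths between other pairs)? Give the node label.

Unnormalized betweenness of each node: Akira:2/3, Ben:2/3, Daria:15/2, Fatima:1/3, Giulia:1/3, Halim:79/6, Leo:73/3, Miro:0, Rosa:0, Sven:0, Yusuf:0.
Leo has the largest value, 73/3, making it the main broker — the node through which the most shortest paths run.

Leo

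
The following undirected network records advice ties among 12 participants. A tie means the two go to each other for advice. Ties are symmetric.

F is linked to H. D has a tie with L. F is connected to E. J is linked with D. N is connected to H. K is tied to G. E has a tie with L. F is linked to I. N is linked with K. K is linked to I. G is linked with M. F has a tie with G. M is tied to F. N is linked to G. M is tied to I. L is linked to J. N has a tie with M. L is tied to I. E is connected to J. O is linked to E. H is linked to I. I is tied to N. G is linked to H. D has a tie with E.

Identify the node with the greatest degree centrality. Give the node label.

Degrees — D:3, E:5, F:5, G:5, H:4, I:6, J:3, K:3, L:4, M:4, N:5, O:1.
The maximum is 6, attained only by I.

I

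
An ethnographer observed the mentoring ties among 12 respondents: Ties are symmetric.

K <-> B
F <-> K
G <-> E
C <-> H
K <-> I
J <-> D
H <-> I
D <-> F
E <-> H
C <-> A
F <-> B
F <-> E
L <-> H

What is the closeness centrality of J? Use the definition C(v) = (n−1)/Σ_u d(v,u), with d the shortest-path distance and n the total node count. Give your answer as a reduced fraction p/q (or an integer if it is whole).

Distances from J: A:6, B:3, C:5, D:1, E:3, F:2, G:4, H:4, I:4, K:3, L:5. Sum = 40.
n = 12, so closeness = 11/40.

11/40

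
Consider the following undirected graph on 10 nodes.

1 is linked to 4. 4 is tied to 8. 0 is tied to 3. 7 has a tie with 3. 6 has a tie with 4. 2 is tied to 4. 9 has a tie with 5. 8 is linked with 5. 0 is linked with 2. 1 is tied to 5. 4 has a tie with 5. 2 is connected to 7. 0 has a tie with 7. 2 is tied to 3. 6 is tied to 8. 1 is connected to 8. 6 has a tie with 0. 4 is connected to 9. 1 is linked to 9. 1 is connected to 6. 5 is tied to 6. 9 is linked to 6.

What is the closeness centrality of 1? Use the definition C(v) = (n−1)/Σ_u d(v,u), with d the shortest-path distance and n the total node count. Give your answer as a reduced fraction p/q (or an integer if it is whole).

Distances from 1: 0:2, 2:2, 3:3, 4:1, 5:1, 6:1, 7:3, 8:1, 9:1. Sum = 15.
n = 10, so closeness = 9/15 = 3/5.

3/5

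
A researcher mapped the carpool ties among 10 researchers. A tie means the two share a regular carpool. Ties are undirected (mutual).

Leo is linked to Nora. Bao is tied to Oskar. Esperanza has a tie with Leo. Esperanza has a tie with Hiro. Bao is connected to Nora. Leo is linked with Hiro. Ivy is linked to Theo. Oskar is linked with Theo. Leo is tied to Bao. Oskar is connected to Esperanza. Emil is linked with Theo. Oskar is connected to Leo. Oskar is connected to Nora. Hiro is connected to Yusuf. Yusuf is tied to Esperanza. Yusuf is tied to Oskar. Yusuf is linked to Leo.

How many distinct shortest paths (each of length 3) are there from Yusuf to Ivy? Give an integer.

1

The shortest distance is 3, and the only length-3 path is Yusuf–Oskar–Theo–Ivy. So there is exactly 1 shortest path.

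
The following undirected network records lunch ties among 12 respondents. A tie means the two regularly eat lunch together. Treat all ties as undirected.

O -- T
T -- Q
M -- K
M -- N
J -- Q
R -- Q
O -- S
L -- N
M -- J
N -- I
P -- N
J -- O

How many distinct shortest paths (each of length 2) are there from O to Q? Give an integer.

2

The shortest distance is 2. The length-2 paths are: O–T–Q; O–J–Q.
That gives 2 distinct shortest paths.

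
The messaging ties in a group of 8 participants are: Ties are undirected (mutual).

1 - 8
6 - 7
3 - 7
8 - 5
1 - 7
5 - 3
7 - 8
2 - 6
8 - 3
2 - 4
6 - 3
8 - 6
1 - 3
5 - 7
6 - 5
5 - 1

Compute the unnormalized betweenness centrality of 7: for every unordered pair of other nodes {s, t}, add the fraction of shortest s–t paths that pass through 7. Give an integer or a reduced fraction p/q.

Pairs whose geodesics pass through 7 — 2–1: 1/4; 4–1: 1/4; 1–6: 1/4.
All other pairs contribute 0.
Summing the contributions gives betweenness(7) = 3/4.

3/4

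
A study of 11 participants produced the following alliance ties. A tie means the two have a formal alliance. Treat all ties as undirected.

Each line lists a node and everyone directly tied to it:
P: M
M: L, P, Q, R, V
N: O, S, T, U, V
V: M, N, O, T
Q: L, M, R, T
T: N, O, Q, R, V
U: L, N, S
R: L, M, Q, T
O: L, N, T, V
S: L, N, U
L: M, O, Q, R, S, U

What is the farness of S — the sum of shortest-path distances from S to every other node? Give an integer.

Distances from S: L:1, M:2, N:1, O:2, P:3, Q:2, R:2, T:2, U:1, V:2.
Sum = 1 + 2 + 1 + 2 + 3 + 2 + 2 + 2 + 1 + 2 = 18.

18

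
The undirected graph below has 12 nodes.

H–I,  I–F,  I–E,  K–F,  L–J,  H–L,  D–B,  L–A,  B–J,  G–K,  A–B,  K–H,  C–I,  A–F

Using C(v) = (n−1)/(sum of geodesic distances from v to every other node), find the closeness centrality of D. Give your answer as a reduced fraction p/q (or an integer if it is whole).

Distances from D: A:2, B:1, C:5, E:5, F:3, G:5, H:4, I:4, J:2, K:4, L:3. Sum = 38.
n = 12, so closeness = 11/38.

11/38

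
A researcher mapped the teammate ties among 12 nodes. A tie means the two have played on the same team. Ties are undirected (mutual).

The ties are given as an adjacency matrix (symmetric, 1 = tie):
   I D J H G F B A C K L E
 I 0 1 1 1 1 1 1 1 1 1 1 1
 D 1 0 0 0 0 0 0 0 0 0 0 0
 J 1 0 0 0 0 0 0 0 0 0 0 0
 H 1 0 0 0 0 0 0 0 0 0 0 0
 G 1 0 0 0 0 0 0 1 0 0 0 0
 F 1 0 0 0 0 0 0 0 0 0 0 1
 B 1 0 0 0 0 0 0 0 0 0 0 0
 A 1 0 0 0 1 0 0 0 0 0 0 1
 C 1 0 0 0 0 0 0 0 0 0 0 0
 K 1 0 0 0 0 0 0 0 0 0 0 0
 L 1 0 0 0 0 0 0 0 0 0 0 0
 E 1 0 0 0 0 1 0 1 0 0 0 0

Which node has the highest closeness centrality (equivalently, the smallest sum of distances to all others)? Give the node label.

I

Farness (sum of distances to all others) for each node — A:19, B:21, C:21, D:21, E:19, F:20, G:20, H:21, I:11, J:21, K:21, L:21.
The smallest farness is 11, for I, so I has the highest closeness.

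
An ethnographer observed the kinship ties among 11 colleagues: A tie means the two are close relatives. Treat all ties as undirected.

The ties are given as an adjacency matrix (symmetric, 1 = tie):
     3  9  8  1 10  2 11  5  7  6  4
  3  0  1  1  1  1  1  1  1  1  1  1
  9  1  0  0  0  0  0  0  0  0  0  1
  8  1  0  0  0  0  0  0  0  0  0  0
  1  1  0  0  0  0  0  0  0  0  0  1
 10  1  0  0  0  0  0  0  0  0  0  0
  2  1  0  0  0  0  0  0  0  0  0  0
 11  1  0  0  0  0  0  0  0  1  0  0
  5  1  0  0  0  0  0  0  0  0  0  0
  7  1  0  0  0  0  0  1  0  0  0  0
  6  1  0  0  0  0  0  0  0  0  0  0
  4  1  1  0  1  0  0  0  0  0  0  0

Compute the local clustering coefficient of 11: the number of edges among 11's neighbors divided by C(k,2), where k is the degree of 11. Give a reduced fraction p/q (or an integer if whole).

1

11's neighbors: 3 and 7 (k = 2).
Possible neighbor pairs: C(2,2) = 1. Edges among them: 3–7 → e = 1.
Clustering(11) = 1/1.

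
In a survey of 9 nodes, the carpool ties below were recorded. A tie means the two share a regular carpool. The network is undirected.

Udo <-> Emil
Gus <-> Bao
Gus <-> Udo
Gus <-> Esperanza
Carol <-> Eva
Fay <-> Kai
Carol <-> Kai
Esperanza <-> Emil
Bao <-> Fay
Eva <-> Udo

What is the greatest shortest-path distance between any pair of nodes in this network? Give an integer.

Eccentricity of each node (its greatest distance to any other): Bao:3, Carol:4, Emil:4, Esperanza:4, Eva:3, Fay:4, Gus:3, Kai:4, Udo:3.
The maximum eccentricity is 4, realized for instance by the pair Fay–Emil via Fay – Bao – Gus – Udo – Emil. So the diameter is 4.

4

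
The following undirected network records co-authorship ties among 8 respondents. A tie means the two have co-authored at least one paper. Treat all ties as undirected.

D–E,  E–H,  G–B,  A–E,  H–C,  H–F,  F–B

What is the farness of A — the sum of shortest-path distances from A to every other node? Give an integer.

20

Distances from A: B:4, C:3, D:2, E:1, F:3, G:5, H:2.
Sum = 4 + 3 + 2 + 1 + 3 + 5 + 2 = 20.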